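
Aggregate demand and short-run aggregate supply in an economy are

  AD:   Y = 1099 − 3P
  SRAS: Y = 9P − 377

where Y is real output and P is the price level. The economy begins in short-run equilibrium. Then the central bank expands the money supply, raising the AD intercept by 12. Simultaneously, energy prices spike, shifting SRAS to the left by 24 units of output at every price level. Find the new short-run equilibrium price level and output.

After both shocks: AD is Y = 1111 − 3P and SRAS is Y = 9P − 401.
Setting them equal: 1512 = 12P, so P = 126.
Y = 1111 − 3·126 = 733.

P = 126, Y = 733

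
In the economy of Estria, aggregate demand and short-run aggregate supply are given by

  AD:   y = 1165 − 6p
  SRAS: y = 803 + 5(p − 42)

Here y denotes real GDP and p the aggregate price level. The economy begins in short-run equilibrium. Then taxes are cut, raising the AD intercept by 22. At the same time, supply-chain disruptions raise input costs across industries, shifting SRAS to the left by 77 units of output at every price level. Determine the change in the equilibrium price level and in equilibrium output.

After both shocks: AD is y = 1187 − 6p and SRAS is y = 516 + 5p.
Setting them equal: 671 = 11p, so p = 61.
y = 1187 − 6·61 = 821.
Initially p = 52, y = 853, so Δp = +9 and Δy = -32.

Δp = +9, Δy = -32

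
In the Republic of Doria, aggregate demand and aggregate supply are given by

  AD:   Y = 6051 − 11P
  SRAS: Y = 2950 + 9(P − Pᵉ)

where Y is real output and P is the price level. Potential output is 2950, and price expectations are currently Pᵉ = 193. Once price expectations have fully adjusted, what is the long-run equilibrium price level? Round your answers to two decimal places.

Short run: with Pᵉ = 193, SRAS is Y = 1213 + 9P. Setting AD = SRAS gives 4838 = 20P, so P = 241.90 and Y = 6051 − 11P = 3390.10.
Output 3390.10 is above potential 2950, so over time expected prices rise and SRAS shifts left until Y returns to 2950.
Long run: Y = 2950 on the AD curve gives 2950 = 6051 − 11P, so P = 281.91.

Long-run P = 281.91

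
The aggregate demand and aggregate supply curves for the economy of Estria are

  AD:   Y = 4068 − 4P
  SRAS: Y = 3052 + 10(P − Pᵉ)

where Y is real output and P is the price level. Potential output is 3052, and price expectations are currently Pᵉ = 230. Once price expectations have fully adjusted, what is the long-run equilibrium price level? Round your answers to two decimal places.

Short run: with Pᵉ = 230, SRAS is Y = 752 + 10P. Setting AD = SRAS gives 3316 = 14P, so P = 236.86 and Y = 4068 − 4P = 3120.57.
Output 3120.57 is above potential 3052, so over time expected prices rise and SRAS shifts left until Y returns to 3052.
Long run: Y = 3052 on the AD curve gives 3052 = 4068 − 4P, so P = 254.00.

Long-run P = 254.00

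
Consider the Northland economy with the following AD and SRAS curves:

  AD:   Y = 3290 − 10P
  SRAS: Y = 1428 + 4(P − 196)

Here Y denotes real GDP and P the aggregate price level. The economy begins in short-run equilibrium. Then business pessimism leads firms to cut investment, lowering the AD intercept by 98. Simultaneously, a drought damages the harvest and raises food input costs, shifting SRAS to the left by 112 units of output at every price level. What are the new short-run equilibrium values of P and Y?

After both shocks: AD is Y = 3192 − 10P and SRAS is Y = 532 + 4P.
Setting them equal: 2660 = 14P, so P = 190.
Y = 3192 − 10·190 = 1292.

P = 190, Y = 1292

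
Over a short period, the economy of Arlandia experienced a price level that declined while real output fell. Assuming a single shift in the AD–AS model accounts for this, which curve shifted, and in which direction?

AD shifted left

P fell and Y fell. An AD shift moves P and Y in the same direction; an SRAS shift moves them in opposite directions.
Here P and Y moved in the same direction, so the AD curve shifted.
Since Y fell, AD shifted left.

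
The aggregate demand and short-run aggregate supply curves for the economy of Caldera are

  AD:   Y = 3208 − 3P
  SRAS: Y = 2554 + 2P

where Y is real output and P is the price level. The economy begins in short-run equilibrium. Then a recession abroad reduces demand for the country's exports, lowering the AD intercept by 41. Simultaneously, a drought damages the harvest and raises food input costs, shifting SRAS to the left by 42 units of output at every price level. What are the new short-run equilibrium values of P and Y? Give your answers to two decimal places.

After both shocks: AD is Y = 3167 − 3P and SRAS is Y = 2512 + 2P.
Setting them equal: 655 = 5P, so P = 131.00.
Substituting into AD, Y = 2774.00.

P = 131.00, Y = 2774.00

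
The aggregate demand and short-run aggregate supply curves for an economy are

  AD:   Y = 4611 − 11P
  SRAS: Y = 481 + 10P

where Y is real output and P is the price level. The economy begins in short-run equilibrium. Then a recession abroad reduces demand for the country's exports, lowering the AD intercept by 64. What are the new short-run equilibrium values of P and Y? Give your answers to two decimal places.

This is a negative demand shock: AD shifts left.
New AD: Y = 4547 − 11P.
Set AD = SRAS: 4547 − 11P = 481 + 10P, so 4066 = 21P and P = 193.62.
Substituting into AD, Y = 2417.19.

P = 193.62, Y = 2417.19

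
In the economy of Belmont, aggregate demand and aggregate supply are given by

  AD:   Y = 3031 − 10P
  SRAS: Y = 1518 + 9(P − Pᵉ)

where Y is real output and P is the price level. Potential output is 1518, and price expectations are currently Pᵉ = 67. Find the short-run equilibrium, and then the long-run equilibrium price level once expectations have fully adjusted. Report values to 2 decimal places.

Short run: P = 111.37, Y = 1917.32. Long run: P = 151.30.

Short run: with Pᵉ = 67, SRAS is Y = 915 + 9P. Setting AD = SRAS gives 2116 = 19P, so P = 111.37 and Y = 3031 − 10P = 1917.32.
Output 1917.32 is above potential 1518, so over time expected prices rise and SRAS shifts left until Y returns to 1518.
Long run: Y = 1518 on the AD curve gives 1518 = 3031 − 10P, so P = 151.30.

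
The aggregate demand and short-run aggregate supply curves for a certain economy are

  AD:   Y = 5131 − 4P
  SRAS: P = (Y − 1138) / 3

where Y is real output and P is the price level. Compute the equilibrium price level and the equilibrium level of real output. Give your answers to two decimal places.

P = 570.43, Y = 2849.29

Rearrange SRAS to Y = 1138 + 3P.
Set AD = SRAS: 5131 − 4P = 1138 + 3P, so 3993 = 7P and P = 570.43.
Substituting into AD, Y = 5131 − 4P = 2849.29.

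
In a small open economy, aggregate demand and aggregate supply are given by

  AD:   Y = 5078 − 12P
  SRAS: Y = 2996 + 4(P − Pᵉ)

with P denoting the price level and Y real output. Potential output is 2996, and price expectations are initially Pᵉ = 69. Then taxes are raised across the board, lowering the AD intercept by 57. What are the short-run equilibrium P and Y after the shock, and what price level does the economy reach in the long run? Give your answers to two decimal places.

AD shifts left: new AD is Y = 5021 − 12P. With Pᵉ = 69, SRAS is Y = 2720 + 4P.
Short run: 5021 − 12P = 2720 + 4P gives 2301 = 16P, so P = 143.81 and Y = 5021 − 12P = 3295.25.
Y = 3295.25 is above potential 2996; expectations adjust and SRAS shifts left until Y = 2996.
Long run: on the new AD curve, 2996 = 5021 − 12P gives P = 168.75.

Short run: P = 143.81, Y = 3295.25. Long run: P = 168.75.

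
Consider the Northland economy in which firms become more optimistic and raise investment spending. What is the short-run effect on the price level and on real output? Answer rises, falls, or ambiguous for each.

Price level: rises; output: rises

This is a positive demand shock: AD shifts right.
Moving along the upward-sloping SRAS curve, P rises and Y rises.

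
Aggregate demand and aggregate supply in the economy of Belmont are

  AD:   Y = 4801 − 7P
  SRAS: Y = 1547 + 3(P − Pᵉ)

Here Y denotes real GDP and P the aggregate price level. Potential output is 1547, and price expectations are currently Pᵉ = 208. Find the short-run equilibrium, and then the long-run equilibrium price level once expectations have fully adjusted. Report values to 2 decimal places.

Short run: with Pᵉ = 208, SRAS is Y = 923 + 3P. Setting AD = SRAS gives 3878 = 10P, so P = 387.80 and Y = 4801 − 7P = 2086.40.
Output 2086.40 is above potential 1547, so over time expected prices rise and SRAS shifts left until Y returns to 1547.
Long run: Y = 1547 on the AD curve gives 1547 = 4801 − 7P, so P = 464.86.

Short run: P = 387.80, Y = 2086.40. Long run: P = 464.86.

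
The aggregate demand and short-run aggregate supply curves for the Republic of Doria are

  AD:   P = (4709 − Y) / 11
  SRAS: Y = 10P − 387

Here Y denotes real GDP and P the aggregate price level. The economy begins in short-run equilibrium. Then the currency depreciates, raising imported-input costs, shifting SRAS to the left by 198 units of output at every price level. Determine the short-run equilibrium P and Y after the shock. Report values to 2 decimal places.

This is a negative supply shock: SRAS shifts left.
New SRAS: Y = 10P − 585.
Set AD = SRAS: 4709 − 11P = 10P − 585, so 5294 = 21P and P = 252.10.
Substituting into AD, Y = 1935.95.

P = 252.10, Y = 1935.95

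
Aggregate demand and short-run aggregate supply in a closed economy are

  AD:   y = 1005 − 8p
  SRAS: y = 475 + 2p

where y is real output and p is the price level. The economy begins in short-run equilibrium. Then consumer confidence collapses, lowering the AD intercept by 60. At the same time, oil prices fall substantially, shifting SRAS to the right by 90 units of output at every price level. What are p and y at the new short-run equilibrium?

p = 38, y = 641

After both shocks: AD is y = 945 − 8p and SRAS is y = 565 + 2p.
Setting them equal: 380 = 10p, so p = 38.
y = 945 − 8·38 = 641.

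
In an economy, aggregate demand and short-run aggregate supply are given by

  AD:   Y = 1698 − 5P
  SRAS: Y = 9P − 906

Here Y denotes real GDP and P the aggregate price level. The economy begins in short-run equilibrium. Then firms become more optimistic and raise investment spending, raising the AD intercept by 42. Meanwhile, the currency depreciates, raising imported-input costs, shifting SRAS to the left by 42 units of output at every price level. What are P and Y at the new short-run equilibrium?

After both shocks: AD is Y = 1740 − 5P and SRAS is Y = 9P − 948.
Setting them equal: 2688 = 14P, so P = 192.
Y = 1740 − 5·192 = 780.

P = 192, Y = 780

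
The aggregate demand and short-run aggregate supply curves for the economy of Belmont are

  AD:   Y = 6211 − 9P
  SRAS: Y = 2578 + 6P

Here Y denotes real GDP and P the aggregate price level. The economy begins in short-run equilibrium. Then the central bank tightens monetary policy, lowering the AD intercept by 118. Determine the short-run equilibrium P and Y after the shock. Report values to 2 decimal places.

This is a negative demand shock: AD shifts left.
New AD: Y = 6093 − 9P.
Set AD = SRAS: 6093 − 9P = 2578 + 6P, so 3515 = 15P and P = 234.33.
Substituting into AD, Y = 3984.00.

P = 234.33, Y = 3984.00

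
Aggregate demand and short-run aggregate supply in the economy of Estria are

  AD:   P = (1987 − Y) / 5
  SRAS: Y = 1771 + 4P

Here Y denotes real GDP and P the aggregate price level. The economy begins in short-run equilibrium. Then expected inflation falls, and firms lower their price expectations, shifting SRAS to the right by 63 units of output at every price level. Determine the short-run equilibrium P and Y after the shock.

This is a positive supply shock: SRAS shifts right.
New SRAS: Y = 1834 + 4P.
Set AD = SRAS: 1987 − 5P = 1834 + 4P, so 153 = 9P and P = 17.
Y = 1987 − 5·17 = 1902.

P = 17, Y = 1902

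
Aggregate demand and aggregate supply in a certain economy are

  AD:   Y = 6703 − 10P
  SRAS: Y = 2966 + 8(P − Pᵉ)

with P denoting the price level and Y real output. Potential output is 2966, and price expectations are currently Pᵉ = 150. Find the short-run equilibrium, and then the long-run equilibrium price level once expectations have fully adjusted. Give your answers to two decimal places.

Short run: with Pᵉ = 150, SRAS is Y = 1766 + 8P. Setting AD = SRAS gives 4937 = 18P, so P = 274.28 and Y = 6703 − 10P = 3960.22.
Output 3960.22 is above potential 2966, so over time expected prices rise and SRAS shifts left until Y returns to 2966.
Long run: Y = 2966 on the AD curve gives 2966 = 6703 − 10P, so P = 373.70.

Short run: P = 274.28, Y = 3960.22. Long run: P = 373.70.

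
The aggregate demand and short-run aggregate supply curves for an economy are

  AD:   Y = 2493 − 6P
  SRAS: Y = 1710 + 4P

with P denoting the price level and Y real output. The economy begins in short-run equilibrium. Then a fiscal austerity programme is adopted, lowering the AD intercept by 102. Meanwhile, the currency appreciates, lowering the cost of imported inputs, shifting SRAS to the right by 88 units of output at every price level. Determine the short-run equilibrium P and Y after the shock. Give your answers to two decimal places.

After both shocks: AD is Y = 2391 − 6P and SRAS is Y = 1798 + 4P.
Setting them equal: 593 = 10P, so P = 59.30.
Substituting into AD, Y = 2035.20.

P = 59.30, Y = 2035.20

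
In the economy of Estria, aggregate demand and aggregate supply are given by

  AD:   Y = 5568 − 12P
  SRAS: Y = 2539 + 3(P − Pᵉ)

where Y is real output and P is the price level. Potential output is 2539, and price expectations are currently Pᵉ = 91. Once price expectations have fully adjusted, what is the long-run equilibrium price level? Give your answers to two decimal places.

Short run: with Pᵉ = 91, SRAS is Y = 2266 + 3P. Setting AD = SRAS gives 3302 = 15P, so P = 220.13 and Y = 5568 − 12P = 2926.40.
Output 2926.40 is above potential 2539, so over time expected prices rise and SRAS shifts left until Y returns to 2539.
Long run: Y = 2539 on the AD curve gives 2539 = 5568 − 12P, so P = 252.42.

Long-run P = 252.42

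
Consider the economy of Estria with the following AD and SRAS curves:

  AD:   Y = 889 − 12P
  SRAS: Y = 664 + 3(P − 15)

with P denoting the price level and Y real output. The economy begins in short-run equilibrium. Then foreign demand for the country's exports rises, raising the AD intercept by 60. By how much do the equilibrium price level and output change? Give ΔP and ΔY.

This is a positive demand shock: AD shifts right.
New AD: Y = 949 − 12P.
SRAS can be written Y = 619 + 3P.
Set AD = SRAS: 949 − 12P = 619 + 3P, so 330 = 15P and P = 22.
Y = 949 − 12·22 = 685.
Initially P = 18, Y = 673, so ΔP = +4 and ΔY = +12.

ΔP = +4, ΔY = +12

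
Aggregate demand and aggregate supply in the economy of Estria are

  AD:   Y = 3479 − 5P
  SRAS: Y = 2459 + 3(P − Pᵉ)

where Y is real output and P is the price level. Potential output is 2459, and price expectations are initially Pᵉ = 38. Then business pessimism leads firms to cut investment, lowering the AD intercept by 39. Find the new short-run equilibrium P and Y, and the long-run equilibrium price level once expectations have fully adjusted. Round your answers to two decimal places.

Short run: P = 136.88, Y = 2755.63. Long run: P = 196.20.

AD shifts left: new AD is Y = 3440 − 5P. With Pᵉ = 38, SRAS is Y = 2345 + 3P.
Short run: 3440 − 5P = 2345 + 3P gives 1095 = 8P, so P = 136.88 and Y = 3440 − 5P = 2755.63.
Y = 2755.63 is above potential 2459; expectations adjust and SRAS shifts left until Y = 2459.
Long run: on the new AD curve, 2459 = 3440 − 5P gives P = 196.20.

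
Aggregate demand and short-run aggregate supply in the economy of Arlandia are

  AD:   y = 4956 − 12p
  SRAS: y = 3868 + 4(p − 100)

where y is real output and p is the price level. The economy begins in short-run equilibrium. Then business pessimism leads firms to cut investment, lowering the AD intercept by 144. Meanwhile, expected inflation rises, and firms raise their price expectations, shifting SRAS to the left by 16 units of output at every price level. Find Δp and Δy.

Δp = -8, Δy = -48

After both shocks: AD is y = 4812 − 12p and SRAS is y = 3452 + 4p.
Setting them equal: 1360 = 16p, so p = 85.
y = 4812 − 12·85 = 3792.
Initially p = 93, y = 3840, so Δp = -8 and Δy = -48.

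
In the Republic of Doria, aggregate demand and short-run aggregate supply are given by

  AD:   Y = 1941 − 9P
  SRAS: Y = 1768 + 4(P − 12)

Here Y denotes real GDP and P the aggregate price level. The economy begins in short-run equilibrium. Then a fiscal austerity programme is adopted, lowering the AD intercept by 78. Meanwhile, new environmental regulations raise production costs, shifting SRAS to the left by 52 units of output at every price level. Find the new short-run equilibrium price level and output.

After both shocks: AD is Y = 1863 − 9P and SRAS is Y = 1668 + 4P.
Setting them equal: 195 = 13P, so P = 15.
Y = 1863 − 9·15 = 1728.

P = 15, Y = 1728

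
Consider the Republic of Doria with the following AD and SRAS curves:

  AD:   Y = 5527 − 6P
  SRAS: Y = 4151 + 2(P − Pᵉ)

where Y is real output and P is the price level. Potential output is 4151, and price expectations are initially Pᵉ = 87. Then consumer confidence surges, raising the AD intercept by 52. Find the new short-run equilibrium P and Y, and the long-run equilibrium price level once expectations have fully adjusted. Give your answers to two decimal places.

Short run: P = 200.25, Y = 4377.50. Long run: P = 238.00.

AD shifts right: new AD is Y = 5579 − 6P. With Pᵉ = 87, SRAS is Y = 3977 + 2P.
Short run: 5579 − 6P = 3977 + 2P gives 1602 = 8P, so P = 200.25 and Y = 5579 − 6P = 4377.50.
Y = 4377.50 is above potential 4151; expectations adjust and SRAS shifts left until Y = 4151.
Long run: on the new AD curve, 4151 = 5579 − 6P gives P = 238.00.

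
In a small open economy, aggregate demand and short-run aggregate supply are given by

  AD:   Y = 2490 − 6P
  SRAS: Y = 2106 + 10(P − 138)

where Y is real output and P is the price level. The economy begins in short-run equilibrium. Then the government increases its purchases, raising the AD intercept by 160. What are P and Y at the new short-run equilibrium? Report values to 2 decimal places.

P = 120.25, Y = 1928.50

This is a positive demand shock: AD shifts right.
New AD: Y = 2650 − 6P.
SRAS can be written Y = 726 + 10P.
Set AD = SRAS: 2650 − 6P = 726 + 10P, so 1924 = 16P and P = 120.25.
Substituting into AD, Y = 1928.50.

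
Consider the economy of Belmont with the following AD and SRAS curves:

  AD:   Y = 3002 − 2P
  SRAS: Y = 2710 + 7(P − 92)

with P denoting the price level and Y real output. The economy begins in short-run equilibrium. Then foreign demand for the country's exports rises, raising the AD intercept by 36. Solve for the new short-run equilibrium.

P = 108, Y = 2822

This is a positive demand shock: AD shifts right.
New AD: Y = 3038 − 2P.
SRAS can be written Y = 2066 + 7P.
Set AD = SRAS: 3038 − 2P = 2066 + 7P, so 972 = 9P and P = 108.
Y = 3038 − 2·108 = 2822.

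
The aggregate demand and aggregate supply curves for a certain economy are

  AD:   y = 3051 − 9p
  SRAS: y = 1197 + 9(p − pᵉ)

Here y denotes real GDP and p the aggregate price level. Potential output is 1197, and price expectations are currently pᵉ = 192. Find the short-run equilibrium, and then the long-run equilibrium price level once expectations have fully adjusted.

Short run: with pᵉ = 192, SRAS is y = 9p − 531. Setting AD = SRAS gives 3582 = 18p, so p = 199 and y = 3051 − 9·199 = 1260.
Output 1260 is above potential 1197, so over time expected prices rise and SRAS shifts left until y returns to 1197.
Long run: y = 1197 on the AD curve gives 1197 = 3051 − 9p, so p = 206.

Short run: p = 199, y = 1260. Long run: p = 206.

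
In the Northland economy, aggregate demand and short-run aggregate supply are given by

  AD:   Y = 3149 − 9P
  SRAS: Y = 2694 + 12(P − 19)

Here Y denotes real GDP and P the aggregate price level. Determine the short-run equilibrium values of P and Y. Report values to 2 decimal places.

Write SRAS as Y = 2694 + 12P − 228 = 2466 + 12P.
Set AD = SRAS: 3149 − 9P = 2466 + 12P, so 683 = 21P and P = 32.52.
Substituting into AD, Y = 3149 − 9P = 2856.29.

P = 32.52, Y = 2856.29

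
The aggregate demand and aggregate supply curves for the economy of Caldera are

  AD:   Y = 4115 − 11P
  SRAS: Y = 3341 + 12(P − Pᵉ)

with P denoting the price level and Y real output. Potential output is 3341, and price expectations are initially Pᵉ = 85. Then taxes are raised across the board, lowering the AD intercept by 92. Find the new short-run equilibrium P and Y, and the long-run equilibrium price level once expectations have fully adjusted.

Short run: P = 74, Y = 3209. Long run: P = 62.

AD shifts left: new AD is Y = 4023 − 11P. With Pᵉ = 85, SRAS is Y = 2321 + 12P.
Short run: 4023 − 11P = 2321 + 12P gives 1702 = 23P, so P = 74 and Y = 4023 − 11·74 = 3209.
Y = 3209 is below potential 3341; expectations adjust and SRAS shifts right until Y = 3341.
Long run: on the new AD curve, 3341 = 4023 − 11P gives P = 62.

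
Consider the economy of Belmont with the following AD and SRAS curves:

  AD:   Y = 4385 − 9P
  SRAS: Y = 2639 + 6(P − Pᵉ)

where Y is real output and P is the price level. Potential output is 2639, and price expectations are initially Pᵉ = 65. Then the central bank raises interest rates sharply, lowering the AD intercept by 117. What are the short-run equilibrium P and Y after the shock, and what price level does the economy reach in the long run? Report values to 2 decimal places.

AD shifts left: new AD is Y = 4268 − 9P. With Pᵉ = 65, SRAS is Y = 2249 + 6P.
Short run: 4268 − 9P = 2249 + 6P gives 2019 = 15P, so P = 134.60 and Y = 4268 − 9P = 3056.60.
Y = 3056.60 is above potential 2639; expectations adjust and SRAS shifts left until Y = 2639.
Long run: on the new AD curve, 2639 = 4268 − 9P gives P = 181.00.

Short run: P = 134.60, Y = 3056.60. Long run: P = 181.00.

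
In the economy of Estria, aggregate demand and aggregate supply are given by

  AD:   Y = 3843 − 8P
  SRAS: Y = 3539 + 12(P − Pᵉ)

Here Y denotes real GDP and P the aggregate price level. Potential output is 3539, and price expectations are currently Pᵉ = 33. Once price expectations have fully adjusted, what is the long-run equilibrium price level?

Long-run P = 38

Short run: with Pᵉ = 33, SRAS is Y = 3143 + 12P. Setting AD = SRAS gives 700 = 20P, so P = 35 and Y = 3843 − 8·35 = 3563.
Output 3563 is above potential 3539, so over time expected prices rise and SRAS shifts left until Y returns to 3539.
Long run: Y = 3539 on the AD curve gives 3539 = 3843 − 8P, so P = 38.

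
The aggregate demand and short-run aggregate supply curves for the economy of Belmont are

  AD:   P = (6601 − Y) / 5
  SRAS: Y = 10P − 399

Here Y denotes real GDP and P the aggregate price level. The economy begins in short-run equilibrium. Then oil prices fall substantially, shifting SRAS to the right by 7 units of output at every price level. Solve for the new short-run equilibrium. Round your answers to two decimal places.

This is a positive supply shock: SRAS shifts right.
New SRAS: Y = 10P − 392.
Set AD = SRAS: 6601 − 5P = 10P − 392, so 6993 = 15P and P = 466.20.
Substituting into AD, Y = 4270.00.

P = 466.20, Y = 4270.00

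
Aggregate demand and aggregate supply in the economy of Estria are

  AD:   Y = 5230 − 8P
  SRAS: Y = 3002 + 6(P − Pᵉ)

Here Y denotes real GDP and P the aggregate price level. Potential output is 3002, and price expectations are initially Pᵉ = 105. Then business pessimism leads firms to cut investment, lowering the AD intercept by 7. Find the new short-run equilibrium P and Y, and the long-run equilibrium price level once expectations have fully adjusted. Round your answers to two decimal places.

Short run: P = 203.64, Y = 3593.86. Long run: P = 277.63.

AD shifts left: new AD is Y = 5223 − 8P. With Pᵉ = 105, SRAS is Y = 2372 + 6P.
Short run: 5223 − 8P = 2372 + 6P gives 2851 = 14P, so P = 203.64 and Y = 5223 − 8P = 3593.86.
Y = 3593.86 is above potential 3002; expectations adjust and SRAS shifts left until Y = 3002.
Long run: on the new AD curve, 3002 = 5223 − 8P gives P = 277.63.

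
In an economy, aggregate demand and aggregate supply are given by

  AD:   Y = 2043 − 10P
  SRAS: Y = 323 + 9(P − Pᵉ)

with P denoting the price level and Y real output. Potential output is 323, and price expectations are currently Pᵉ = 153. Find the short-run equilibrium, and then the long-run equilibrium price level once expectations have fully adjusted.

Short run: with Pᵉ = 153, SRAS is Y = 9P − 1054. Setting AD = SRAS gives 3097 = 19P, so P = 163 and Y = 2043 − 10·163 = 413.
Output 413 is above potential 323, so over time expected prices rise and SRAS shifts left until Y returns to 323.
Long run: Y = 323 on the AD curve gives 323 = 2043 − 10P, so P = 172.

Short run: P = 163, Y = 413. Long run: P = 172.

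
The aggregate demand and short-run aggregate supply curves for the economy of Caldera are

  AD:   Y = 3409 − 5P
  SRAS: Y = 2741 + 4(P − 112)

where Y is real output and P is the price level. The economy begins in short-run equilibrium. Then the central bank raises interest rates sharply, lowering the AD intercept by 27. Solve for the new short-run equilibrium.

P = 121, Y = 2777

This is a negative demand shock: AD shifts left.
New AD: Y = 3382 − 5P.
SRAS can be written Y = 2293 + 4P.
Set AD = SRAS: 3382 − 5P = 2293 + 4P, so 1089 = 9P and P = 121.
Y = 3382 − 5·121 = 2777.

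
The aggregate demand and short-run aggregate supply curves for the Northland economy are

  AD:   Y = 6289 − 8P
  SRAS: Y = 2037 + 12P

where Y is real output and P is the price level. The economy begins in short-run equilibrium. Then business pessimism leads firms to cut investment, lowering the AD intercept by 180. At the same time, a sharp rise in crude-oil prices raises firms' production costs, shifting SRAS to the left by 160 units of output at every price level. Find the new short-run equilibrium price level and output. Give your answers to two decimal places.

P = 211.60, Y = 4416.20

After both shocks: AD is Y = 6109 − 8P and SRAS is Y = 1877 + 12P.
Setting them equal: 4232 = 20P, so P = 211.60.
Substituting into AD, Y = 4416.20.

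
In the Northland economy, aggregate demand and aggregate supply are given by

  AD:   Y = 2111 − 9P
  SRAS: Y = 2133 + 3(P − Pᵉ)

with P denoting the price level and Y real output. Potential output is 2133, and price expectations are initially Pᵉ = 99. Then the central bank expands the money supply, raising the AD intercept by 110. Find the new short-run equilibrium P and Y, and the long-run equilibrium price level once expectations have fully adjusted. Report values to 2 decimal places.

AD shifts right: new AD is Y = 2221 − 9P. With Pᵉ = 99, SRAS is Y = 1836 + 3P.
Short run: 2221 − 9P = 1836 + 3P gives 385 = 12P, so P = 32.08 and Y = 2221 − 9P = 1932.25.
Y = 1932.25 is below potential 2133; expectations adjust and SRAS shifts right until Y = 2133.
Long run: on the new AD curve, 2133 = 2221 − 9P gives P = 9.78.

Short run: P = 32.08, Y = 1932.25. Long run: P = 9.78.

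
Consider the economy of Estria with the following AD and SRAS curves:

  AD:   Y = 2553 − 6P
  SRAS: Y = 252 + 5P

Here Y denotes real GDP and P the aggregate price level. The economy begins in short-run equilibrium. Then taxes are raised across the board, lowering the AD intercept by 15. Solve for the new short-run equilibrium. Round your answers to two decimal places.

P = 207.82, Y = 1291.09

This is a negative demand shock: AD shifts left.
New AD: Y = 2538 − 6P.
Set AD = SRAS: 2538 − 6P = 252 + 5P, so 2286 = 11P and P = 207.82.
Substituting into AD, Y = 1291.09.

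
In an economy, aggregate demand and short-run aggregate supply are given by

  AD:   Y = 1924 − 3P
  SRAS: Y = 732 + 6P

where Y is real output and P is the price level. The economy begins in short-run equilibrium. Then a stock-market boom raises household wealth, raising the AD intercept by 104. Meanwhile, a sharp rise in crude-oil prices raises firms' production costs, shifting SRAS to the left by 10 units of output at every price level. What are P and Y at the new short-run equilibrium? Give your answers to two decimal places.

P = 145.11, Y = 1592.67

After both shocks: AD is Y = 2028 − 3P and SRAS is Y = 722 + 6P.
Setting them equal: 1306 = 9P, so P = 145.11.
Substituting into AD, Y = 1592.67.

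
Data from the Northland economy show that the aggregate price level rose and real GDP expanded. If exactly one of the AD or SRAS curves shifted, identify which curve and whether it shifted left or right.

AD shifted right

P rose and Y rose. An AD shift moves P and Y in the same direction; an SRAS shift moves them in opposite directions.
Here P and Y moved in the same direction, so the AD curve shifted.
Since Y rose, AD shifted right.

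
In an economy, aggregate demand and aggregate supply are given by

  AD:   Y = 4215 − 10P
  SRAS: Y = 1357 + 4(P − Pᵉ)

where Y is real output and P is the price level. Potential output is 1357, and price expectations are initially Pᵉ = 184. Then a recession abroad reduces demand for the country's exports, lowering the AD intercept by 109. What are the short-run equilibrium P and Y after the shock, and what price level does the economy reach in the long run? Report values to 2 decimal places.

Short run: P = 248.93, Y = 1616.71. Long run: P = 274.90.

AD shifts left: new AD is Y = 4106 − 10P. With Pᵉ = 184, SRAS is Y = 621 + 4P.
Short run: 4106 − 10P = 621 + 4P gives 3485 = 14P, so P = 248.93 and Y = 4106 − 10P = 1616.71.
Y = 1616.71 is above potential 1357; expectations adjust and SRAS shifts left until Y = 1357.
Long run: on the new AD curve, 1357 = 4106 − 10P gives P = 274.90.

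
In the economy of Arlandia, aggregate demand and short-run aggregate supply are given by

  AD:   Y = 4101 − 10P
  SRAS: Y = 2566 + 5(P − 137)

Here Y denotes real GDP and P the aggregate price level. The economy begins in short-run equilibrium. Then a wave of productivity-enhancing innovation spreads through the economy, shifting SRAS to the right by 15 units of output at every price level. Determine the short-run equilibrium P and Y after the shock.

This is a positive supply shock: SRAS shifts right.
New SRAS: Y = 1896 + 5P.
Set AD = SRAS: 4101 − 10P = 1896 + 5P, so 2205 = 15P and P = 147.
Y = 4101 − 10·147 = 2631.

P = 147, Y = 2631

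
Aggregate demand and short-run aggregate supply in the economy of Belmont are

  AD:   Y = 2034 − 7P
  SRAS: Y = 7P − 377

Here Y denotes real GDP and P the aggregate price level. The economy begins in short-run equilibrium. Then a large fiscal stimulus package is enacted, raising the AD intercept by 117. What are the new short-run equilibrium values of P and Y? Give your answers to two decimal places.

This is a positive demand shock: AD shifts right.
New AD: Y = 2151 − 7P.
Set AD = SRAS: 2151 − 7P = 7P − 377, so 2528 = 14P and P = 180.57.
Substituting into AD, Y = 887.00.

P = 180.57, Y = 887.00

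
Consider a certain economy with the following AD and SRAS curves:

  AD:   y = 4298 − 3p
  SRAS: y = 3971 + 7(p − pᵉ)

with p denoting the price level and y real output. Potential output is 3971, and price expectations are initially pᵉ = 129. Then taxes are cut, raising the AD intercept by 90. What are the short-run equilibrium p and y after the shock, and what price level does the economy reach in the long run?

Short run: p = 132, y = 3992. Long run: p = 139.

AD shifts right: new AD is y = 4388 − 3p. With pᵉ = 129, SRAS is y = 3068 + 7p.
Short run: 4388 − 3p = 3068 + 7p gives 1320 = 10p, so p = 132 and y = 4388 − 3·132 = 3992.
y = 3992 is above potential 3971; expectations adjust and SRAS shifts left until y = 3971.
Long run: on the new AD curve, 3971 = 4388 − 3p gives p = 139.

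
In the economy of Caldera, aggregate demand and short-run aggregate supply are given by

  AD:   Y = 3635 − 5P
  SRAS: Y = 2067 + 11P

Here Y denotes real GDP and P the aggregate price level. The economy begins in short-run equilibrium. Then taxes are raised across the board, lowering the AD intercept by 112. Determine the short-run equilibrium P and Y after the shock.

This is a negative demand shock: AD shifts left.
New AD: Y = 3523 − 5P.
Set AD = SRAS: 3523 − 5P = 2067 + 11P, so 1456 = 16P and P = 91.
Y = 3523 − 5·91 = 3068.

P = 91, Y = 3068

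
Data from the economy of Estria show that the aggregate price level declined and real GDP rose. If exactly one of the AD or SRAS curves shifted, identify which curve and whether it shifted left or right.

SRAS shifted right

P fell and Y rose. An AD shift moves P and Y in the same direction; an SRAS shift moves them in opposite directions.
Here P and Y moved in opposite directions, so the SRAS curve shifted.
Since Y rose, SRAS shifted right.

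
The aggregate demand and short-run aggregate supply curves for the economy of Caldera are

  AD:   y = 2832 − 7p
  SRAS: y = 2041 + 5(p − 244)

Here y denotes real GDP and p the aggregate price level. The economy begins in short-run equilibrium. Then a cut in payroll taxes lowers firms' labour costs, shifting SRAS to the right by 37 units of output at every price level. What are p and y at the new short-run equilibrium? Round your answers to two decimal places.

p = 164.50, y = 1680.50

This is a positive supply shock: SRAS shifts right.
New SRAS: y = 858 + 5p.
Set AD = SRAS: 2832 − 7p = 858 + 5p, so 1974 = 12p and p = 164.50.
Substituting into AD, y = 1680.50.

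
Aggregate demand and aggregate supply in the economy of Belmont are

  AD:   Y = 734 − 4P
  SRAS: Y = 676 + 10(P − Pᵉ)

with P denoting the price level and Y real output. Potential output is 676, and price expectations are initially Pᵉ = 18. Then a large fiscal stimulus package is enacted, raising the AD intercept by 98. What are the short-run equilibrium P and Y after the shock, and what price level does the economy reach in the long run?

Short run: P = 24, Y = 736. Long run: P = 39.

AD shifts right: new AD is Y = 832 − 4P. With Pᵉ = 18, SRAS is Y = 496 + 10P.
Short run: 832 − 4P = 496 + 10P gives 336 = 14P, so P = 24 and Y = 832 − 4·24 = 736.
Y = 736 is above potential 676; expectations adjust and SRAS shifts left until Y = 676.
Long run: on the new AD curve, 676 = 832 − 4P gives P = 39.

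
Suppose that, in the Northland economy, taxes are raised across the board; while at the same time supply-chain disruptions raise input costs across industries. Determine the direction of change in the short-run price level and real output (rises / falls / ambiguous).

Price level: ambiguous; output: falls

The first event is a negative demand shock: AD shifts left, which by itself pushes P down and Y down.
The second is an adverse supply shock: SRAS shifts left, which by itself pushes P up and Y down.
The two shocks push P in opposite directions, so the effect on P is ambiguous. Both shocks push Y down, so Y falls.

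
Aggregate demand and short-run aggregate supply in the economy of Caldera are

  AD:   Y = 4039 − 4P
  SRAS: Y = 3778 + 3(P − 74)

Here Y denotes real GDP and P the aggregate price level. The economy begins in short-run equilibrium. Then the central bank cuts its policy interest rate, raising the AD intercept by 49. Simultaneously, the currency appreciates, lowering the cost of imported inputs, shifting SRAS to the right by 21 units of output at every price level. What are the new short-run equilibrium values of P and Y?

P = 73, Y = 3796

After both shocks: AD is Y = 4088 − 4P and SRAS is Y = 3577 + 3P.
Setting them equal: 511 = 7P, so P = 73.
Y = 4088 − 4·73 = 3796.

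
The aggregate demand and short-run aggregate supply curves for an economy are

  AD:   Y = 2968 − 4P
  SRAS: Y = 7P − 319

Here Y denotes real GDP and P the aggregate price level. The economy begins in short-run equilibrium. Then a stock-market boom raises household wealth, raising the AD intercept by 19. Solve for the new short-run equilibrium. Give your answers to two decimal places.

P = 300.55, Y = 1784.82

This is a positive demand shock: AD shifts right.
New AD: Y = 2987 − 4P.
Set AD = SRAS: 2987 − 4P = 7P − 319, so 3306 = 11P and P = 300.55.
Substituting into AD, Y = 1784.82.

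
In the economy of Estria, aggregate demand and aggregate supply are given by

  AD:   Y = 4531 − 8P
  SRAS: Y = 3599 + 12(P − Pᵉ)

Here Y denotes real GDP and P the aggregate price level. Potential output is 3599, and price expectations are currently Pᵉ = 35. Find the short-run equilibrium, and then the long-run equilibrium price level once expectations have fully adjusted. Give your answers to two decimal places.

Short run: P = 67.60, Y = 3990.20. Long run: P = 116.50.

Short run: with Pᵉ = 35, SRAS is Y = 3179 + 12P. Setting AD = SRAS gives 1352 = 20P, so P = 67.60 and Y = 4531 − 8P = 3990.20.
Output 3990.20 is above potential 3599, so over time expected prices rise and SRAS shifts left until Y returns to 3599.
Long run: Y = 3599 on the AD curve gives 3599 = 4531 − 8P, so P = 116.50.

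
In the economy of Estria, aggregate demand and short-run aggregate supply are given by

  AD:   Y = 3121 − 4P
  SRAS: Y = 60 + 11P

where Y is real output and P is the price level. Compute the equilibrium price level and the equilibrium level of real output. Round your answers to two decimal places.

P = 204.07, Y = 2304.73

Set AD = SRAS: 3121 − 4P = 60 + 11P, so 3061 = 15P and P = 204.07.
Substituting into AD, Y = 3121 − 4P = 2304.73.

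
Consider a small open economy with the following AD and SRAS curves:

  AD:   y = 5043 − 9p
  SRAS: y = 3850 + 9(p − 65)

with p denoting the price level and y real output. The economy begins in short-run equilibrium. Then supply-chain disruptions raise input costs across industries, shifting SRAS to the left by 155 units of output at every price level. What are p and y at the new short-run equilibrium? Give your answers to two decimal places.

This is a negative supply shock: SRAS shifts left.
New SRAS: y = 3110 + 9p.
Set AD = SRAS: 5043 − 9p = 3110 + 9p, so 1933 = 18p and p = 107.39.
Substituting into AD, y = 4076.50.

p = 107.39, y = 4076.50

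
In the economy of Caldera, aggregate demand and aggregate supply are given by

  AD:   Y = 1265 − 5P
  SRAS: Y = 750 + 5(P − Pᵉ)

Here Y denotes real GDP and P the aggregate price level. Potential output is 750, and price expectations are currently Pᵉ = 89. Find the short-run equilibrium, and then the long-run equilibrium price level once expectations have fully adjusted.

Short run: with Pᵉ = 89, SRAS is Y = 305 + 5P. Setting AD = SRAS gives 960 = 10P, so P = 96 and Y = 1265 − 5·96 = 785.
Output 785 is above potential 750, so over time expected prices rise and SRAS shifts left until Y returns to 750.
Long run: Y = 750 on the AD curve gives 750 = 1265 − 5P, so P = 103.

Short run: P = 96, Y = 785. Long run: P = 103.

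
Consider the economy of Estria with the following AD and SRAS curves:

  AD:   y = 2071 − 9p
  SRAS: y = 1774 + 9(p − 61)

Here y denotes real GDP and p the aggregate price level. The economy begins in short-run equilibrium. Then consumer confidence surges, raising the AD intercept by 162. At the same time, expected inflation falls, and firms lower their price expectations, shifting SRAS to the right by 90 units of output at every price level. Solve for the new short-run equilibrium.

After both shocks: AD is y = 2233 − 9p and SRAS is y = 1315 + 9p.
Setting them equal: 918 = 18p, so p = 51.
y = 2233 − 9·51 = 1774.

p = 51, y = 1774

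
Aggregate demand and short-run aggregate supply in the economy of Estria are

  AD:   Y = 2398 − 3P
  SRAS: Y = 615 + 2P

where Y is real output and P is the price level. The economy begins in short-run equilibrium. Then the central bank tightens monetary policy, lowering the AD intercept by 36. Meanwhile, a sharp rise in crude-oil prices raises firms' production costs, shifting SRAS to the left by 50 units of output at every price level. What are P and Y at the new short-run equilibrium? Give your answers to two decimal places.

After both shocks: AD is Y = 2362 − 3P and SRAS is Y = 565 + 2P.
Setting them equal: 1797 = 5P, so P = 359.40.
Substituting into AD, Y = 1283.80.

P = 359.40, Y = 1283.80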